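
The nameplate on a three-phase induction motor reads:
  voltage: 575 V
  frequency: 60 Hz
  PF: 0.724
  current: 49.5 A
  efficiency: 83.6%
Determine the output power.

P_in = √3·V·I·cosφ = 1.732 × 575 × 49.5 × 0.724 = 35691 W
P_out = η·P_in = 0.836 × 35691 = 29838 W

29.8 kW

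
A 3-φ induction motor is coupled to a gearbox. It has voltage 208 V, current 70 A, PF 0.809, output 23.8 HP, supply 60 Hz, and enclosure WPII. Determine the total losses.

P_in = √3·V·I·cosφ = 1.732×208×70×0.809 = 20401 W
P_out = 23.8×746 = 17755 W
Losses = P_in − P_out = 20401 − 17755 = 2646 W

2650 W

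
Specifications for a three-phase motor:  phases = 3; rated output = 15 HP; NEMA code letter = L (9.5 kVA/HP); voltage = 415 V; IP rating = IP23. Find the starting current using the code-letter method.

198 A

S_LR = 9.5 × 15 = 142.5 kVA
I_LR = S_LR/(√3·V_L) = 142500/(1.732×415) = 198 A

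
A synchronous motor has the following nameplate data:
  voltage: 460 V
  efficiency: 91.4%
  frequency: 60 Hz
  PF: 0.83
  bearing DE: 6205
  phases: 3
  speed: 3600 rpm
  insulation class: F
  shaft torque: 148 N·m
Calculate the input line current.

ω = 2π×3600/60 = 377 rad/s; P_out = τω = 148 × 377 = 55796 W
P_in = P_out / η = 55796 / 0.914 = 61046 W
I_L = P_in / (√3·V_L·cosφ) = 61046 / (1.732 × 460 × 0.83) = 92.3 A

92.3 A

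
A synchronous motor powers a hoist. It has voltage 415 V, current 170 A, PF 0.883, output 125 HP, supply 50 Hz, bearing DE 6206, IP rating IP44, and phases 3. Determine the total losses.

P_in = √3·V·I·cosφ = 1.732×415×170×0.883 = 107896 W
P_out = 125×746 = 93250 W
Losses = P_in − P_out = 107896 − 93250 = 14646 W

14.6 kW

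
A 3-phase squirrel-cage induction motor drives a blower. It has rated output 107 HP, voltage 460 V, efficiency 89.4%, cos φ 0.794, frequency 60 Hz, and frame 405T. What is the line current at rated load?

P_out = 107 × 746 = 79822 W
P_in = P_out / η = 79822 / 0.894 = 89286 W
I_L = P_in / (√3·V_L·cosφ) = 89286 / (1.732 × 460 × 0.794) = 141 A

141 A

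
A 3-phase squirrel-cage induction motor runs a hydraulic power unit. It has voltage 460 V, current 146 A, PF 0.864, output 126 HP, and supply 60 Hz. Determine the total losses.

P_in = √3·V·I·cosφ = 1.732×460×146×0.864 = 100501 W
P_out = 126×746 = 93996 W
Losses = P_in − P_out = 100501 − 93996 = 6505 W

6.51 kW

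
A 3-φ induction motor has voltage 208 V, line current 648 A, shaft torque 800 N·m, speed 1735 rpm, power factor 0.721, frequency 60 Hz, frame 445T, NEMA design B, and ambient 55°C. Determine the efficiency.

86.4 %

ω = 2π × 1735/60 = 181.7 rad/s; P_out = τω = 800 × 181.7 = 145360 W
P_in = √3·V_L·I_L·cosφ = 1.732 × 208 × 648 × 0.721 = 168314 W
η = P_out / P_in = 145360 / 168314 = 0.864 = 86.4%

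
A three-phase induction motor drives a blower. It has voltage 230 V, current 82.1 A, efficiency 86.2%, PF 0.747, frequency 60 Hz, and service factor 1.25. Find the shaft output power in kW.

P_in = √3·V·I·cosφ = 1.732 × 230 × 82.1 × 0.747 = 24431 W
P_out = η·P_in = 0.862 × 24431 = 21060 W

21.1 kW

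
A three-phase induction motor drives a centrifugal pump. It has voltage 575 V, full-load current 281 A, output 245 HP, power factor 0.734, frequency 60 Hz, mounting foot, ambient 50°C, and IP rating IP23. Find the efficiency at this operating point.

P_out = 245 × 746 = 182770 W
P_in = √3·V_L·I_L·cosφ = 1.732 × 575 × 281 × 0.734 = 205408 W
η = P_out / P_in = 182770 / 205408 = 0.890 = 89.0%

89.0 %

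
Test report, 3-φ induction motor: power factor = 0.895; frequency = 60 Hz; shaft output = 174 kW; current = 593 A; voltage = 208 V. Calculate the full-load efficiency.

P_out = 174 kW = 174000 W
P_in = √3·V_L·I_L·cosφ = 1.732 × 208 × 593 × 0.895 = 191200 W
η = P_out / P_in = 174000 / 191200 = 0.910 = 91.0%

91.0 %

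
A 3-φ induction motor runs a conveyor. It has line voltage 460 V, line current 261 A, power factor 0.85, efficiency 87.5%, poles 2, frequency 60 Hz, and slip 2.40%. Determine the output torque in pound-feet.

310 lb·ft

P_in = √3·V·I·cosφ = 1.732 × 460 × 261 × 0.85 = 176752 W
P_out = η·P_in = 0.875 × 176752 = 154658 W
n_s = 120×60/2 = 3600 rpm; n = 3600×(1−0.024) = 3514 rpm
ω = 2π×3514/60 = 368 rad/s
τ = P_out/ω = 154658/368 = 420.3 N·m
In lb·ft: 420.3/1.356 = 310 lb·ft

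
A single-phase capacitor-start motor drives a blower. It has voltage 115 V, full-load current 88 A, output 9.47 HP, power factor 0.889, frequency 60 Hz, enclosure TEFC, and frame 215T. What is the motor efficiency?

78.5 %

P_out = 9.47 × 746 = 7065 W
P_in = V·I·cosφ = 115 × 88 × 0.889 = 8997 W
η = P_out / P_in = 7065 / 8997 = 0.785 = 78.5%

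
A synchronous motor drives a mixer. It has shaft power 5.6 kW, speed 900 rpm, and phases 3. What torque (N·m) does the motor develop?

59.4 N·m

ω = 2π × 900/60 = 94.25 rad/s
τ = P/ω = 5600/94.25 = 59.4 N·m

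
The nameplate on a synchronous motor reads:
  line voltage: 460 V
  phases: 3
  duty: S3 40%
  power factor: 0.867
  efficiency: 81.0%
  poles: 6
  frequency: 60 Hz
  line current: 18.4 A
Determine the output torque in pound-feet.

P_in = √3·V·I·cosφ = 1.732 × 460 × 18.4 × 0.867 = 12710 W
P_out = η·P_in = 0.81 × 12710 = 10295 W
n = n_s = 120×60/6 = 1200 rpm (synchronous)
ω = 2π×1200/60 = 125.7 rad/s
τ = P_out/ω = 10295/125.7 = 81.9 N·m
In lb·ft: 81.9/1.356 = 60.4 lb·ft

60.4 lb·ft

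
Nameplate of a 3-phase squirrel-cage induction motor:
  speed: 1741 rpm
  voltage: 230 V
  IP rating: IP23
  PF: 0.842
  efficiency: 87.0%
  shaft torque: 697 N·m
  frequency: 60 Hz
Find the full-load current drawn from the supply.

435 A

ω = 2π×1741/60 = 182.3 rad/s; P_out = τω = 697 × 182.3 = 127063 W
P_in = P_out / η = 127063 / 0.870 = 146049 W
I_L = P_in / (√3·V_L·cosφ) = 146049 / (1.732 × 230 × 0.842) = 435 A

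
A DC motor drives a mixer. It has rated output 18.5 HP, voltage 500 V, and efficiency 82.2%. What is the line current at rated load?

P_out = 18.5 × 746 = 13801 W
P_in = P_out / η = 13801 / 0.822 = 16790 W
I = P_in / V = 16790 / 500 = 33.6 A

33.6 A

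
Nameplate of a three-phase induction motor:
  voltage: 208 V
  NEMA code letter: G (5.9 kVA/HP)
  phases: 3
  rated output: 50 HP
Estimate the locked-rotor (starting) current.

S_LR = 5.9 × 50 = 295 kVA
I_LR = S_LR/(√3·V_L) = 295000/(1.732×208) = 819 A

819 A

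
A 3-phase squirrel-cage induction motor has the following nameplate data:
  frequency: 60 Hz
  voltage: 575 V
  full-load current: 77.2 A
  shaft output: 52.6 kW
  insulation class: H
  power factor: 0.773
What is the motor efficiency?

88.5 %

P_out = 52.6 kW = 52600 W
P_in = √3·V_L·I_L·cosφ = 1.732 × 575 × 77.2 × 0.773 = 59431 W
η = P_out / P_in = 52600 / 59431 = 0.885 = 88.5%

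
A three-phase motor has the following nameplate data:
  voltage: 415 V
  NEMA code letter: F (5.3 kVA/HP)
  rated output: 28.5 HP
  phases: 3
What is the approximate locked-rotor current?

210 A

S_LR = 5.3 × 28.5 = 151.05 kVA
I_LR = S_LR/(√3·V_L) = 151050/(1.732×415) = 210 A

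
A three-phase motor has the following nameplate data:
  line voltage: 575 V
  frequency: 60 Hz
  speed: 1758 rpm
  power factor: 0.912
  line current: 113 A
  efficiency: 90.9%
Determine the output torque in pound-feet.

374 lb·ft

P_in = √3·V·I·cosφ = 1.732 × 575 × 113 × 0.912 = 102633 W
P_out = η·P_in = 0.909 × 102633 = 93293 W
n = 1758 rpm
ω = 2π×1758/60 = 184.1 rad/s
τ = P_out/ω = 93293/184.1 = 506.8 N·m
In lb·ft: 506.8/1.356 = 374 lb·ft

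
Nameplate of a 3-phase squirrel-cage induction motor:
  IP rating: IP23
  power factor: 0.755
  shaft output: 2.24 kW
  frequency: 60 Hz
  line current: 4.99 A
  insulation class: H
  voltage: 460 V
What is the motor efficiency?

74.6 %

P_out = 2.24 kW = 2240 W
P_in = √3·V_L·I_L·cosφ = 1.732 × 460 × 4.99 × 0.755 = 3002 W
η = P_out / P_in = 2240 / 3002 = 0.746 = 74.6%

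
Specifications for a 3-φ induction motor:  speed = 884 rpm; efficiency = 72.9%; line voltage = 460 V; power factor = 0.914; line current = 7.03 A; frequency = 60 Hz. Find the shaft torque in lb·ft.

29.7 lb·ft

P_in = √3·V·I·cosφ = 1.732 × 460 × 7.03 × 0.914 = 5119 W
P_out = η·P_in = 0.729 × 5119 = 3732 W
n = 884 rpm
ω = 2π×884/60 = 92.57 rad/s
τ = P_out/ω = 3732/92.57 = 40.32 N·m
In lb·ft: 40.32/1.356 = 29.7 lb·ft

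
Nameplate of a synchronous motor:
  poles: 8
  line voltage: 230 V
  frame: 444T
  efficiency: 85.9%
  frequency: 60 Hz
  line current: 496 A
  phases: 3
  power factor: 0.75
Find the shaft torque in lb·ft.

996 lb·ft

P_in = √3·V·I·cosφ = 1.732 × 230 × 496 × 0.75 = 148190 W
P_out = η·P_in = 0.859 × 148190 = 127295 W
n = n_s = 120×60/8 = 900 rpm (synchronous)
ω = 2π×900/60 = 94.25 rad/s
τ = P_out/ω = 127295/94.25 = 1351 N·m
In lb·ft: 1351/1.356 = 996 lb·ft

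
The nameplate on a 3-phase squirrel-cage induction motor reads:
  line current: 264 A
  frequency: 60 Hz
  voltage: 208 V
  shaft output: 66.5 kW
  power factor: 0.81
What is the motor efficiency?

P_out = 66.5 kW = 66500 W
P_in = √3·V_L·I_L·cosφ = 1.732 × 208 × 264 × 0.81 = 77037 W
η = P_out / P_in = 66500 / 77037 = 0.863 = 86.3%

86.3 %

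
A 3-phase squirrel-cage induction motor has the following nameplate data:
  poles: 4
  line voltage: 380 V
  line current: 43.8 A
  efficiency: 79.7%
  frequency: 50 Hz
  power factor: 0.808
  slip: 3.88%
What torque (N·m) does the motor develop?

123 N·m

P_in = √3·V·I·cosφ = 1.732 × 380 × 43.8 × 0.808 = 23293 W
P_out = η·P_in = 0.797 × 23293 = 18565 W
n_s = 120×50/4 = 1500 rpm; n = 1500×(1−0.0388) = 1442 rpm
ω = 2π×1442/60 = 151 rad/s
τ = P_out/ω = 18565/151 = 123 N·m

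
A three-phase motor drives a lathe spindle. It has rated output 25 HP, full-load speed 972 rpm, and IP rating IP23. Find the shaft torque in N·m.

P_out = 25 × 746 = 18650 W
ω = 2π × 972/60 = 101.8 rad/s
τ = P_out/ω = 18650/101.8 = 183 N·m

183 N·m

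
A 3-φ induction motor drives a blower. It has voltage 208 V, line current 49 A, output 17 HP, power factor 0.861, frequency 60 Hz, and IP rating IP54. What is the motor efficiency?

83.4 %

P_out = 17 × 746 = 12682 W
P_in = √3·V_L·I_L·cosφ = 1.732 × 208 × 49 × 0.861 = 15199 W
η = P_out / P_in = 12682 / 15199 = 0.834 = 83.4%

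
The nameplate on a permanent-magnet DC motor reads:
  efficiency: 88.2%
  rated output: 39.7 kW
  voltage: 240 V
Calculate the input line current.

188 A

P_out = 39.7 kW = 39700 W
P_in = P_out / η = 39700 / 0.882 = 45011 W
I = P_in / V = 45011 / 240 = 188 A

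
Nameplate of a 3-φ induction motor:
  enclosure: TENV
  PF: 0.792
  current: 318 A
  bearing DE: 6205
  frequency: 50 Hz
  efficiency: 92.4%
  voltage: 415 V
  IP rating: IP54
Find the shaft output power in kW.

P_in = √3·V·I·cosφ = 1.732 × 415 × 318 × 0.792 = 181029 W
P_out = η·P_in = 0.924 × 181029 = 167271 W

167 kW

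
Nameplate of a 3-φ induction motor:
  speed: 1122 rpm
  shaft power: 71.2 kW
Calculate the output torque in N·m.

606 N·m

ω = 2π × 1122/60 = 117.5 rad/s
τ = P/ω = 71200/117.5 = 606 N·m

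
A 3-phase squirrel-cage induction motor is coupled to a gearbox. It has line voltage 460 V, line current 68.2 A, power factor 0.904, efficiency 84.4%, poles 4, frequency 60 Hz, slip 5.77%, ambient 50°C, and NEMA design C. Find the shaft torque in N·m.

233 N·m

P_in = √3·V·I·cosφ = 1.732 × 460 × 68.2 × 0.904 = 49120 W
P_out = η·P_in = 0.844 × 49120 = 41457 W
n_s = 120×60/4 = 1800 rpm; n = 1800×(1−0.0577) = 1696 rpm
ω = 2π×1696/60 = 177.6 rad/s
τ = P_out/ω = 41457/177.6 = 233 N·m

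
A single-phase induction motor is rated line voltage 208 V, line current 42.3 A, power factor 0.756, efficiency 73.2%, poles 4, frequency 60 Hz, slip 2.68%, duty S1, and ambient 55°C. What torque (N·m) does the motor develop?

P_in = V·I·cosφ = 208 × 42.3 × 0.756 = 6652 W
P_out = η·P_in = 0.732 × 6652 = 4869 W
n_s = 120×60/4 = 1800 rpm; n = 1800×(1−0.0268) = 1752 rpm
ω = 2π×1752/60 = 183.5 rad/s
τ = P_out/ω = 4869/183.5 = 26.5 N·m

26.5 N·m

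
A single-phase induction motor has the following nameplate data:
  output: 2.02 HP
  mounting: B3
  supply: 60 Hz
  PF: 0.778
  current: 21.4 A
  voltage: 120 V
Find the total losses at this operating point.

P_in = V·I·cosφ = 120×21.4×0.778 = 1998 W
P_out = 2.02×746 = 1507 W
Losses = P_in − P_out = 1998 − 1507 = 491 W

491 W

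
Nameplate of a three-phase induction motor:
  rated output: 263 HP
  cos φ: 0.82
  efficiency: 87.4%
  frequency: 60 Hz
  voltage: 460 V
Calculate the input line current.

P_out = 263 × 746 = 196198 W
P_in = P_out / η = 196198 / 0.874 = 224483 W
I_L = P_in / (√3·V_L·cosφ) = 224483 / (1.732 × 460 × 0.82) = 344 A

344 A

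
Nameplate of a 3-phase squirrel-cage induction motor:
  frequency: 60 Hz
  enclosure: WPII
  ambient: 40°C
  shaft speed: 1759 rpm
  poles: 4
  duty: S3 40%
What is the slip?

2.28 %

n_s = 120f/p = 120×60/4 = 1800 rpm
s = (n_s − n)/n_s = (1800 − 1759)/1800 = 0.0228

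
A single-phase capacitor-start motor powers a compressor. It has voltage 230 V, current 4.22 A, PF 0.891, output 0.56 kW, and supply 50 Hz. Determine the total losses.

P_in = V·I·cosφ = 230×4.22×0.891 = 865 W
P_out = 560 W
Losses = P_in − P_out = 865 − 560 = 305 W

305 W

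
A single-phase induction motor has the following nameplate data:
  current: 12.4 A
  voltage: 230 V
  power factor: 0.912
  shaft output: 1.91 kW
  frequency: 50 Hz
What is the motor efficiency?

P_out = 1.91 kW = 1910 W
P_in = V·I·cosφ = 230 × 12.4 × 0.912 = 2601 W
η = P_out / P_in = 1910 / 2601 = 0.734 = 73.4%

73.4 %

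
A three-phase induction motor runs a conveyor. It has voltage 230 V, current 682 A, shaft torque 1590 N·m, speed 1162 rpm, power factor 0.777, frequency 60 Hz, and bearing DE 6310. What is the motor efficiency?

91.7 %

ω = 2π × 1162/60 = 121.7 rad/s; P_out = τω = 1590 × 121.7 = 193503 W
P_in = √3·V_L·I_L·cosφ = 1.732 × 230 × 682 × 0.777 = 211097 W
η = P_out / P_in = 193503 / 211097 = 0.917 = 91.7%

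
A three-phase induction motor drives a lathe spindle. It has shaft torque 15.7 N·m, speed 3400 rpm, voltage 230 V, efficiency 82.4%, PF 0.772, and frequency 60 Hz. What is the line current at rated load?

ω = 2π×3400/60 = 356 rad/s; P_out = τω = 15.7 × 356 = 5589 W
P_in = P_out / η = 5589 / 0.824 = 6783 W
I_L = P_in / (√3·V_L·cosφ) = 6783 / (1.732 × 230 × 0.772) = 22.1 A

22.1 A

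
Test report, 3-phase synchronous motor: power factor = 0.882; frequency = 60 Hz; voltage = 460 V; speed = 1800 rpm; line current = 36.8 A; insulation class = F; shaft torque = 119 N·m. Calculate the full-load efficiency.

ω = 2π × 1800/60 = 188.5 rad/s; P_out = τω = 119 × 188.5 = 22432 W
P_in = √3·V_L·I_L·cosφ = 1.732 × 460 × 36.8 × 0.882 = 25860 W
η = P_out / P_in = 22432 / 25860 = 0.867 = 86.7%

86.7 %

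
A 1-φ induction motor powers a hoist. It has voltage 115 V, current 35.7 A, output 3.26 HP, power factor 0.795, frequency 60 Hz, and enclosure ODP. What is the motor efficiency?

74.5 %

P_out = 3.26 × 746 = 2432 W
P_in = V·I·cosφ = 115 × 35.7 × 0.795 = 3264 W
η = P_out / P_in = 2432 / 3264 = 0.745 = 74.5%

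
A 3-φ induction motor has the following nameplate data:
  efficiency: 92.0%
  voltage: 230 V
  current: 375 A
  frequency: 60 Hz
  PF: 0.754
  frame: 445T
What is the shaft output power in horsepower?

P_in = √3·V·I·cosφ = 1.732 × 230 × 375 × 0.754 = 112636 W
P_out = η·P_in = 0.92 × 112636 = 103625 W
= 103625/746 = 139 HP

139 HP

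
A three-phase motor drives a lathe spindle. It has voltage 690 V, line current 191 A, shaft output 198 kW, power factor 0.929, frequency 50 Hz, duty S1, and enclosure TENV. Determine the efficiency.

93.4 %

P_out = 198 kW = 198000 W
P_in = √3·V_L·I_L·cosφ = 1.732 × 690 × 191 × 0.929 = 212054 W
η = P_out / P_in = 198000 / 212054 = 0.934 = 93.4%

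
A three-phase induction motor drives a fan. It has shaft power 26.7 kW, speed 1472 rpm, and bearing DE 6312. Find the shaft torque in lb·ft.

128 lb·ft

ω = 2π × 1472/60 = 154.1 rad/s
τ = P/ω = 26700/154.1 = 173.3 N·m
In lb·ft: 173.3/1.356 = 128 lb·ft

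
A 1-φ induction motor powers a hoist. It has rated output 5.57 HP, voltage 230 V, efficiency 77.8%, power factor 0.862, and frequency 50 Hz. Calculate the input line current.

26.9 A

P_out = 5.57 × 746 = 4155 W
P_in = P_out / η = 4155 / 0.778 = 5341 W
I = P_in / (V·cosφ) = 5341 / (230 × 0.862) = 26.9 A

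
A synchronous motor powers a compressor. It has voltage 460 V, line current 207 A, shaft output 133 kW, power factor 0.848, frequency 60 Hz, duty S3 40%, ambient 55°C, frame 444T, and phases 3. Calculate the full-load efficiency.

P_out = 133 kW = 133000 W
P_in = √3·V_L·I_L·cosφ = 1.732 × 460 × 207 × 0.848 = 139853 W
η = P_out / P_in = 133000 / 139853 = 0.951 = 95.1%

95.1 %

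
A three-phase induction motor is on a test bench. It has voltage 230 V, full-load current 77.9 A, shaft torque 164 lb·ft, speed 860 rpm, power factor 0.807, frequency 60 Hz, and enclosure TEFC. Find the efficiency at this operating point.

80.0 %

τ = 164 lb·ft × 1.356 = 222.4 N·m
ω = 2π × 860/60 = 90.06 rad/s; P_out = τω = 222.4 × 90.06 = 20029 W
P_in = √3·V_L·I_L·cosφ = 1.732 × 230 × 77.9 × 0.807 = 25043 W
η = P_out / P_in = 20029 / 25043 = 0.800 = 80.0%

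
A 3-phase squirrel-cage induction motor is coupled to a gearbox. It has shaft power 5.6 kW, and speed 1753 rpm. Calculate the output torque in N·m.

ω = 2π × 1753/60 = 183.6 rad/s
τ = P/ω = 5600/183.6 = 30.5 N·m

30.5 N·m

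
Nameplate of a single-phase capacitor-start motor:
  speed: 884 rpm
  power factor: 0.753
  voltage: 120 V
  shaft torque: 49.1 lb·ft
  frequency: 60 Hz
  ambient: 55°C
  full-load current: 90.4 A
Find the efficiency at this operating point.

75.4 %

τ = 49.1 lb·ft × 1.356 = 66.58 N·m
ω = 2π × 884/60 = 92.57 rad/s; P_out = τω = 66.58 × 92.57 = 6163 W
P_in = V·I·cosφ = 120 × 90.4 × 0.753 = 8169 W
η = P_out / P_in = 6163 / 8169 = 0.754 = 75.4%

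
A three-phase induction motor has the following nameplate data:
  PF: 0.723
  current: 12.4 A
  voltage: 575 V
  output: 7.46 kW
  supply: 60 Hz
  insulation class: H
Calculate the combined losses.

P_in = √3·V·I·cosφ = 1.732×575×12.4×0.723 = 8928 W
P_out = 7460 W
Losses = P_in − P_out = 8928 − 7460 = 1468 W

1470 W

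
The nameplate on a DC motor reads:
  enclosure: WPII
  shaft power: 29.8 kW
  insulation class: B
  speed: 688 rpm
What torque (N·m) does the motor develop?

ω = 2π × 688/60 = 72.05 rad/s
τ = P/ω = 29800/72.05 = 414 N·m

414 N·m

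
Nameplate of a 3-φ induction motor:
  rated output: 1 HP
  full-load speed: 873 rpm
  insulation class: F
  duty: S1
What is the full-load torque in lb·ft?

P_out = 1 × 746 = 746 W
ω = 2π × 873/60 = 91.42 rad/s
τ = P_out/ω = 746/91.42 = 8.16 N·m
In lb·ft: 8.16/1.356 = 6.02 lb·ft

6.02 lb·ft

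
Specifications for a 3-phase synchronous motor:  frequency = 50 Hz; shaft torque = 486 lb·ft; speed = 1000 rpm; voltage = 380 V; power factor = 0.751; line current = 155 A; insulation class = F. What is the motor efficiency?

τ = 486 lb·ft × 1.356 = 659 N·m
ω = 2π × 1000/60 = 104.7 rad/s; P_out = τω = 659 × 104.7 = 68997 W
P_in = √3·V_L·I_L·cosφ = 1.732 × 380 × 155 × 0.751 = 76613 W
η = P_out / P_in = 68997 / 76613 = 0.901 = 90.1%

90.1 %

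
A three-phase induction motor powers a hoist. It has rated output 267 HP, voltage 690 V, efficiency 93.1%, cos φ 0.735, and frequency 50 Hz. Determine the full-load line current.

244 A

P_out = 267 × 746 = 199182 W
P_in = P_out / η = 199182 / 0.931 = 213944 W
I_L = P_in / (√3·V_L·cosφ) = 213944 / (1.732 × 690 × 0.735) = 244 A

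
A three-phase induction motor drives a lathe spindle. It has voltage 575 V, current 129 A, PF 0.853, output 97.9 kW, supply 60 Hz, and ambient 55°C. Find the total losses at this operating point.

P_in = √3·V·I·cosφ = 1.732×575×129×0.853 = 109586 W
P_out = 97900 W
Losses = P_in − P_out = 109586 − 97900 = 11686 W

11.7 kW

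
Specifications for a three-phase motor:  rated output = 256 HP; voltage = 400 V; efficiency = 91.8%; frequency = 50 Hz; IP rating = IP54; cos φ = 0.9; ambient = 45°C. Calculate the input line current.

P_out = 256 × 746 = 190976 W
P_in = P_out / η = 190976 / 0.918 = 208035 W
I_L = P_in / (√3·V_L·cosφ) = 208035 / (1.732 × 400 × 0.9) = 334 A

334 A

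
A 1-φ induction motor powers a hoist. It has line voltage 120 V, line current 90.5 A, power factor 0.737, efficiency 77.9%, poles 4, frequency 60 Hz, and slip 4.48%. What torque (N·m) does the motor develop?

P_in = V·I·cosφ = 120 × 90.5 × 0.737 = 8004 W
P_out = η·P_in = 0.779 × 8004 = 6235 W
n_s = 120×60/4 = 1800 rpm; n = 1800×(1−0.0448) = 1719 rpm
ω = 2π×1719/60 = 180 rad/s
τ = P_out/ω = 6235/180 = 34.6 N·m

34.6 N·m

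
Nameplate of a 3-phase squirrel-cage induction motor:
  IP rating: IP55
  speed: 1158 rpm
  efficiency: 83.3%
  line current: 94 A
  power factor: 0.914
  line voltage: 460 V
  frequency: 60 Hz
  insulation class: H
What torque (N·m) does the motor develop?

470 N·m

P_in = √3·V·I·cosφ = 1.732 × 460 × 94 × 0.914 = 68451 W
P_out = η·P_in = 0.833 × 68451 = 57020 W
n = 1158 rpm
ω = 2π×1158/60 = 121.3 rad/s
τ = P_out/ω = 57020/121.3 = 470 N·m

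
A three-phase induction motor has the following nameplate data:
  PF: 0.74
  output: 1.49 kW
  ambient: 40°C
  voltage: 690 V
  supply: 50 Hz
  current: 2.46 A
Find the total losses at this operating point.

686 W

P_in = √3·V·I·cosφ = 1.732×690×2.46×0.74 = 2176 W
P_out = 1490 W
Losses = P_in − P_out = 2176 − 1490 = 686 W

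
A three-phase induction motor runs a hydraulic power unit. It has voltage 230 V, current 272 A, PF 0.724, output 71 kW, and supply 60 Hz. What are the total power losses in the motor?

7.45 kW

P_in = √3·V·I·cosφ = 1.732×230×272×0.724 = 78448 W
P_out = 71000 W
Losses = P_in − P_out = 78448 − 71000 = 7448 W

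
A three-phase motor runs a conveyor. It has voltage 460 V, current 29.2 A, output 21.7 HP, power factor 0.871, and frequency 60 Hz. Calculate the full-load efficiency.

P_out = 21.7 × 746 = 16188 W
P_in = √3·V_L·I_L·cosφ = 1.732 × 460 × 29.2 × 0.871 = 20263 W
η = P_out / P_in = 16188 / 20263 = 0.799 = 79.9%

79.9 %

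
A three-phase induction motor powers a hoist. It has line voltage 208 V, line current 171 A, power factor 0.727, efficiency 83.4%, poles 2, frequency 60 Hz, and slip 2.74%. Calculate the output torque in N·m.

P_in = √3·V·I·cosφ = 1.732 × 208 × 171 × 0.727 = 44786 W
P_out = η·P_in = 0.834 × 44786 = 37352 W
n_s = 120×60/2 = 3600 rpm; n = 3600×(1−0.0274) = 3501 rpm
ω = 2π×3501/60 = 366.6 rad/s
τ = P_out/ω = 37352/366.6 = 102 N·m

102 N·m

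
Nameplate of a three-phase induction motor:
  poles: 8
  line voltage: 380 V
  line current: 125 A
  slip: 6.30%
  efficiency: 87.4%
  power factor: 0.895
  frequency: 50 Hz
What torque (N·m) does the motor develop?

874 N·m

P_in = √3·V·I·cosφ = 1.732 × 380 × 125 × 0.895 = 73632 W
P_out = η·P_in = 0.874 × 73632 = 64354 W
n_s = 120×50/8 = 750 rpm; n = 750×(1−0.063) = 703 rpm
ω = 2π×703/60 = 73.62 rad/s
τ = P_out/ω = 64354/73.62 = 874 N·m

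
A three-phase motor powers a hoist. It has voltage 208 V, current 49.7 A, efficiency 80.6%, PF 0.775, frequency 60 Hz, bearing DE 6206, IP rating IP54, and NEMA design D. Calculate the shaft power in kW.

P_in = √3·V·I·cosφ = 1.732 × 208 × 49.7 × 0.775 = 13876 W
P_out = η·P_in = 0.806 × 13876 = 11184 W

11.2 kW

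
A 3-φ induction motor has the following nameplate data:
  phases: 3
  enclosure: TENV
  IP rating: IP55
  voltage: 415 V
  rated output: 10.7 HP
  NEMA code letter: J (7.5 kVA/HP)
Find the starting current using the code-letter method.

S_LR = 7.5 × 10.7 = 80.25 kVA
I_LR = S_LR/(√3·V_L) = 80250/(1.732×415) = 112 A

112 A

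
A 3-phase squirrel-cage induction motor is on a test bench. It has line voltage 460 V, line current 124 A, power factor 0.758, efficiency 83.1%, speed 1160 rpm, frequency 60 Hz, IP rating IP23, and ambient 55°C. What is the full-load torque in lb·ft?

P_in = √3·V·I·cosφ = 1.732 × 460 × 124 × 0.758 = 74885 W
P_out = η·P_in = 0.831 × 74885 = 62229 W
n = 1160 rpm
ω = 2π×1160/60 = 121.5 rad/s
τ = P_out/ω = 62229/121.5 = 512.2 N·m
In lb·ft: 512.2/1.356 = 378 lb·ft

378 lb·ft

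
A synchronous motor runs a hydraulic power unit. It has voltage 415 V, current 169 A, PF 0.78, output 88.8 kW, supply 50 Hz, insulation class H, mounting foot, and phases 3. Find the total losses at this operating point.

P_in = √3·V·I·cosφ = 1.732×415×169×0.78 = 94750 W
P_out = 88800 W
Losses = P_in − P_out = 94750 − 88800 = 5950 W

5950 W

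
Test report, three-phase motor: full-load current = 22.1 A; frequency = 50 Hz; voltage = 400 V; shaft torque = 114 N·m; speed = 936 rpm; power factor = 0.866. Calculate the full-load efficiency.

84.3 %

ω = 2π × 936/60 = 98.02 rad/s; P_out = τω = 114 × 98.02 = 11174 W
P_in = √3·V_L·I_L·cosφ = 1.732 × 400 × 22.1 × 0.866 = 13259 W
η = P_out / P_in = 11174 / 13259 = 0.843 = 84.3%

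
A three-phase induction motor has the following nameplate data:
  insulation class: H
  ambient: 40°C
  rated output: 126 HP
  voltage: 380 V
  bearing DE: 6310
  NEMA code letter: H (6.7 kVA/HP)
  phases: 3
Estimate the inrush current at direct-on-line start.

S_LR = 6.7 × 126 = 844.2 kVA
I_LR = S_LR/(√3·V_L) = 844200/(1.732×380) = 1280 A

1280 A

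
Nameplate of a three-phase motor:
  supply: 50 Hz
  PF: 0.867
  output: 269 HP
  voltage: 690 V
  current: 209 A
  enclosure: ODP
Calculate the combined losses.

P_in = √3·V·I·cosφ = 1.732×690×209×0.867 = 216552 W
P_out = 269×746 = 200674 W
Losses = P_in − P_out = 216552 − 200674 = 15878 W

15.9 kW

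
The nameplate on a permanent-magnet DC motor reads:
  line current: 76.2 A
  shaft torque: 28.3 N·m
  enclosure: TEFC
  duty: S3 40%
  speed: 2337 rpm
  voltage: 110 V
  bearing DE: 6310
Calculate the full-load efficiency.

ω = 2π × 2337/60 = 244.7 rad/s; P_out = τω = 28.3 × 244.7 = 6925 W
P_in = V·I = 110 × 76.2 = 8382 W
η = P_out / P_in = 6925 / 8382 = 0.826 = 82.6%

82.6 %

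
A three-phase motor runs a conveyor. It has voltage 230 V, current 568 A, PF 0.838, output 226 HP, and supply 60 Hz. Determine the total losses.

P_in = √3·V·I·cosφ = 1.732×230×568×0.838 = 189613 W
P_out = 226×746 = 168596 W
Losses = P_in − P_out = 189613 − 168596 = 21017 W

21000 W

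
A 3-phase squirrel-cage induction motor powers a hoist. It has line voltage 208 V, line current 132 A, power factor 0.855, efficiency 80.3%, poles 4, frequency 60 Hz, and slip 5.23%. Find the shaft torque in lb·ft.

P_in = √3·V·I·cosφ = 1.732 × 208 × 132 × 0.855 = 40658 W
P_out = η·P_in = 0.803 × 40658 = 32648 W
n_s = 120×60/4 = 1800 rpm; n = 1800×(1−0.0523) = 1706 rpm
ω = 2π×1706/60 = 178.7 rad/s
τ = P_out/ω = 32648/178.7 = 182.7 N·m
In lb·ft: 182.7/1.356 = 135 lb·ft

135 lb·ft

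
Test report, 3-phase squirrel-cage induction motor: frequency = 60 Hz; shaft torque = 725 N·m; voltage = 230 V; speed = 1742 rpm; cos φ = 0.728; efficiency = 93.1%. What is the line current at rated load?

490 A

ω = 2π×1742/60 = 182.4 rad/s; P_out = τω = 725 × 182.4 = 132240 W
P_in = P_out / η = 132240 / 0.931 = 142041 W
I_L = P_in / (√3·V_L·cosφ) = 142041 / (1.732 × 230 × 0.728) = 490 A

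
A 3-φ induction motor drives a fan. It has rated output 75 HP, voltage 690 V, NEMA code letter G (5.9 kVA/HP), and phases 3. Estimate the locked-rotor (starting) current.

370 A

S_LR = 5.9 × 75 = 442.5 kVA
I_LR = S_LR/(√3·V_L) = 442500/(1.732×690) = 370 A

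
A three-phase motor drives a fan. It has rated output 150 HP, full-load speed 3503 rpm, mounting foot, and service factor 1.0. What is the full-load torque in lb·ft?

P_out = 150 × 746 = 111900 W
ω = 2π × 3503/60 = 366.8 rad/s
τ = P_out/ω = 111900/366.8 = 305.1 N·m
In lb·ft: 305.1/1.356 = 225 lb·ft

225 lb·ft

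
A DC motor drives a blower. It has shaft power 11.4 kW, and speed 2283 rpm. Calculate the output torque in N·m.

ω = 2π × 2283/60 = 239.1 rad/s
τ = P/ω = 11400/239.1 = 47.7 N·m

47.7 N·m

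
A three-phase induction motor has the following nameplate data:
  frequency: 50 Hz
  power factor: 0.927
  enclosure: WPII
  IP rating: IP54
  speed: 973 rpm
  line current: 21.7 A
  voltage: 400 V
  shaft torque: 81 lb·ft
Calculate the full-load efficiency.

τ = 81 lb·ft × 1.356 = 109.8 N·m
ω = 2π × 973/60 = 101.9 rad/s; P_out = τω = 109.8 × 101.9 = 11189 W
P_in = √3·V_L·I_L·cosφ = 1.732 × 400 × 21.7 × 0.927 = 13936 W
η = P_out / P_in = 11189 / 13936 = 0.803 = 80.3%

80.3 %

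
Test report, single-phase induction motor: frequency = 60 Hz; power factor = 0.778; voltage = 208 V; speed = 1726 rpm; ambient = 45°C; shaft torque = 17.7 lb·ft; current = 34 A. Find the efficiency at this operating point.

78.8 %

τ = 17.7 lb·ft × 1.356 = 24 N·m
ω = 2π × 1726/60 = 180.7 rad/s; P_out = τω = 24 × 180.7 = 4337 W
P_in = V·I·cosφ = 208 × 34 × 0.778 = 5502 W
η = P_out / P_in = 4337 / 5502 = 0.788 = 78.8%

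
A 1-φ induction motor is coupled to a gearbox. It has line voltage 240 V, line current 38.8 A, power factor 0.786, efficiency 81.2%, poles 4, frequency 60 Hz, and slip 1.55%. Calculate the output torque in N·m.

32 N·m

P_in = V·I·cosφ = 240 × 38.8 × 0.786 = 7319 W
P_out = η·P_in = 0.812 × 7319 = 5943 W
n_s = 120×60/4 = 1800 rpm; n = 1800×(1−0.0155) = 1772 rpm
ω = 2π×1772/60 = 185.6 rad/s
τ = P_out/ω = 5943/185.6 = 32 N·m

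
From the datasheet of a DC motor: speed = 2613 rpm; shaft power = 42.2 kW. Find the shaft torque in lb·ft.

114 lb·ft

ω = 2π × 2613/60 = 273.6 rad/s
τ = P/ω = 42200/273.6 = 154.2 N·m
In lb·ft: 154.2/1.356 = 114 lb·ft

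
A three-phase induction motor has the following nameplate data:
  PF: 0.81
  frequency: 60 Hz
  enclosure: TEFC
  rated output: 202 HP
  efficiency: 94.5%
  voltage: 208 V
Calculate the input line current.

546 A

P_out = 202 × 746 = 150692 W
P_in = P_out / η = 150692 / 0.945 = 159462 W
I_L = P_in / (√3·V_L·cosφ) = 159462 / (1.732 × 208 × 0.81) = 546 A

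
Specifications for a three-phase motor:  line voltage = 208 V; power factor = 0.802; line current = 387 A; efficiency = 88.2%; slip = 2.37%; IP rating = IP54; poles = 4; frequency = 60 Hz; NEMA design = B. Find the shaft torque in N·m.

P_in = √3·V·I·cosφ = 1.732 × 208 × 387 × 0.802 = 111814 W
P_out = η·P_in = 0.882 × 111814 = 98620 W
n_s = 120×60/4 = 1800 rpm; n = 1800×(1−0.0237) = 1757 rpm
ω = 2π×1757/60 = 184 rad/s
τ = P_out/ω = 98620/184 = 536 N·m

536 N·m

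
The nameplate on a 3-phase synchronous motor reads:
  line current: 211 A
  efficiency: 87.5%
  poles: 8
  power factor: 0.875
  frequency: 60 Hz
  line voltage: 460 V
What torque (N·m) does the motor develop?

P_in = √3·V·I·cosφ = 1.732 × 460 × 211 × 0.875 = 147094 W
P_out = η·P_in = 0.875 × 147094 = 128707 W
n = n_s = 120×60/8 = 900 rpm (synchronous)
ω = 2π×900/60 = 94.25 rad/s
τ = P_out/ω = 128707/94.25 = 1370 N·m

1370 N·m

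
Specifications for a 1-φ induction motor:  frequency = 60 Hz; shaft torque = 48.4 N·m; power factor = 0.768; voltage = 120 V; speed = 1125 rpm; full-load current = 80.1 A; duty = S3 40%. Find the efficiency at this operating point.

ω = 2π × 1125/60 = 117.8 rad/s; P_out = τω = 48.4 × 117.8 = 5702 W
P_in = V·I·cosφ = 120 × 80.1 × 0.768 = 7382 W
η = P_out / P_in = 5702 / 7382 = 0.772 = 77.2%

77.2 %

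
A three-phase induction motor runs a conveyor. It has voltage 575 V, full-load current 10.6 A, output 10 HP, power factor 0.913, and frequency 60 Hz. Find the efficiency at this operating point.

77.4 %

P_out = 10 × 746 = 7460 W
P_in = √3·V_L·I_L·cosφ = 1.732 × 575 × 10.6 × 0.913 = 9638 W
η = P_out / P_in = 7460 / 9638 = 0.774 = 77.4%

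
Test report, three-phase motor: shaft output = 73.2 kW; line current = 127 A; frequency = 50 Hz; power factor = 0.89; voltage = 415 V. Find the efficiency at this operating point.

90.1 %

P_out = 73.2 kW = 73200 W
P_in = √3·V_L·I_L·cosφ = 1.732 × 415 × 127 × 0.89 = 81244 W
η = P_out / P_in = 73200 / 81244 = 0.901 = 90.1%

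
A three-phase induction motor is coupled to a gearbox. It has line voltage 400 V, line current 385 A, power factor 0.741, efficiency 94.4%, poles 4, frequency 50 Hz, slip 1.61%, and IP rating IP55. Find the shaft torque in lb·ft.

890 lb·ft

P_in = √3·V·I·cosφ = 1.732 × 400 × 385 × 0.741 = 197645 W
P_out = η·P_in = 0.944 × 197645 = 186577 W
n_s = 120×50/4 = 1500 rpm; n = 1500×(1−0.0161) = 1476 rpm
ω = 2π×1476/60 = 154.6 rad/s
τ = P_out/ω = 186577/154.6 = 1207 N·m
In lb·ft: 1207/1.356 = 890 lb·ft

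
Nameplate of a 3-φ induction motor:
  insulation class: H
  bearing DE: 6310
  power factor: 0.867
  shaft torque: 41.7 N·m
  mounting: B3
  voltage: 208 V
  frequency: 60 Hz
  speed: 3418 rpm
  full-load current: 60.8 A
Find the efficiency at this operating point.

ω = 2π × 3418/60 = 357.9 rad/s; P_out = τω = 41.7 × 357.9 = 14924 W
P_in = √3·V_L·I_L·cosφ = 1.732 × 208 × 60.8 × 0.867 = 18990 W
η = P_out / P_in = 14924 / 18990 = 0.786 = 78.6%

78.6 %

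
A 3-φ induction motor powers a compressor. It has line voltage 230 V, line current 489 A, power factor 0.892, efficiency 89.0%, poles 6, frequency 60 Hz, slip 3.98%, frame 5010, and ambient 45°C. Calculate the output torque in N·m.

1280 N·m

P_in = √3·V·I·cosφ = 1.732 × 230 × 489 × 0.892 = 173760 W
P_out = η·P_in = 0.89 × 173760 = 154646 W
n_s = 120×60/6 = 1200 rpm; n = 1200×(1−0.0398) = 1152 rpm
ω = 2π×1152/60 = 120.6 rad/s
τ = P_out/ω = 154646/120.6 = 1280 N·m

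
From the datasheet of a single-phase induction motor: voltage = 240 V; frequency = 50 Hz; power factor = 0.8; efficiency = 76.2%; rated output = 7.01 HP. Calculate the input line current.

35.7 A

P_out = 7.01 × 746 = 5229 W
P_in = P_out / η = 5229 / 0.762 = 6862 W
I = P_in / (V·cosφ) = 6862 / (240 × 0.8) = 35.7 A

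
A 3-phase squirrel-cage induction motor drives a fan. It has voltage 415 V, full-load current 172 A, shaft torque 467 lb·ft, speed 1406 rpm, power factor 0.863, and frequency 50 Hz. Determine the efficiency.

87.4 %

τ = 467 lb·ft × 1.356 = 633.3 N·m
ω = 2π × 1406/60 = 147.2 rad/s; P_out = τω = 633.3 × 147.2 = 93222 W
P_in = √3·V_L·I_L·cosφ = 1.732 × 415 × 172 × 0.863 = 106693 W
η = P_out / P_in = 93222 / 106693 = 0.874 = 87.4%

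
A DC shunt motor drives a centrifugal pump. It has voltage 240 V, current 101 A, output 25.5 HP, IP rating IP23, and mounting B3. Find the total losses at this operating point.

P_in = V·I = 240×101 = 24240 W
P_out = 25.5×746 = 19023 W
Losses = P_in − P_out = 24240 − 19023 = 5217 W

5.22 kW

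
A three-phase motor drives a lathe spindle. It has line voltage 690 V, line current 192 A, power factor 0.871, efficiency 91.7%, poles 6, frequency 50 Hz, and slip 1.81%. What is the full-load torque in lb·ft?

1310 lb·ft

P_in = √3·V·I·cosφ = 1.732 × 690 × 192 × 0.871 = 199856 W
P_out = η·P_in = 0.917 × 199856 = 183268 W
n_s = 120×50/6 = 1000 rpm; n = 1000×(1−0.0181) = 982 rpm
ω = 2π×982/60 = 102.8 rad/s
τ = P_out/ω = 183268/102.8 = 1783 N·m
In lb·ft: 1783/1.356 = 1310 lb·ft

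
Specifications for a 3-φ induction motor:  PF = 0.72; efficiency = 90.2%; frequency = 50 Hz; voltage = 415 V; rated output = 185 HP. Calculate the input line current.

296 A

P_out = 185 × 746 = 138010 W
P_in = P_out / η = 138010 / 0.902 = 153004 W
I_L = P_in / (√3·V_L·cosφ) = 153004 / (1.732 × 415 × 0.72) = 296 A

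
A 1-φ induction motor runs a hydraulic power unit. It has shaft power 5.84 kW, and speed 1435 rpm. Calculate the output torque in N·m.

ω = 2π × 1435/60 = 150.3 rad/s
τ = P/ω = 5840/150.3 = 38.9 N·m

38.9 N·m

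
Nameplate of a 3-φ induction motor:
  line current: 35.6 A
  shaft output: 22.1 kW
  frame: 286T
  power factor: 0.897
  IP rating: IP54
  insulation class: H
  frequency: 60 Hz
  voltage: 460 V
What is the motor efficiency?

86.9 %

P_out = 22.1 kW = 22100 W
P_in = √3·V_L·I_L·cosφ = 1.732 × 460 × 35.6 × 0.897 = 25442 W
η = P_out / P_in = 22100 / 25442 = 0.869 = 86.9%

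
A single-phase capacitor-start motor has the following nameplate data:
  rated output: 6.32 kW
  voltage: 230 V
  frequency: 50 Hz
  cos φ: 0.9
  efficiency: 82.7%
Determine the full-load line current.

36.9 A

P_out = 6.32 kW = 6320 W
P_in = P_out / η = 6320 / 0.827 = 7642 W
I = P_in / (V·cosφ) = 7642 / (230 × 0.9) = 36.9 A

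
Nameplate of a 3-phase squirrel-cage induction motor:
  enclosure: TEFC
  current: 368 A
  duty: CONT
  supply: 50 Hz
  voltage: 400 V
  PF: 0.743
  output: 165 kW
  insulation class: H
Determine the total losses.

24400 W

P_in = √3·V·I·cosφ = 1.732×400×368×0.743 = 189428 W
P_out = 165000 W
Losses = P_in − P_out = 189428 − 165000 = 24428 W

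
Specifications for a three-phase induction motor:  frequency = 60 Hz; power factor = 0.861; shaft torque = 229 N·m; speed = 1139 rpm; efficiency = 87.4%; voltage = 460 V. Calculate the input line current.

ω = 2π×1139/60 = 119.3 rad/s; P_out = τω = 229 × 119.3 = 27320 W
P_in = P_out / η = 27320 / 0.874 = 31259 W
I_L = P_in / (√3·V_L·cosφ) = 31259 / (1.732 × 460 × 0.861) = 45.6 A

45.6 A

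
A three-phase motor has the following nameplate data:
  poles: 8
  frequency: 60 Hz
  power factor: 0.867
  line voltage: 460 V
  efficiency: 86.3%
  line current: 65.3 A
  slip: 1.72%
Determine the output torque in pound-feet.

310 lb·ft

P_in = √3·V·I·cosφ = 1.732 × 460 × 65.3 × 0.867 = 45106 W
P_out = η·P_in = 0.863 × 45106 = 38926 W
n_s = 120×60/8 = 900 rpm; n = 900×(1−0.0172) = 885 rpm
ω = 2π×885/60 = 92.68 rad/s
τ = P_out/ω = 38926/92.68 = 420 N·m
In lb·ft: 420/1.356 = 310 lb·ft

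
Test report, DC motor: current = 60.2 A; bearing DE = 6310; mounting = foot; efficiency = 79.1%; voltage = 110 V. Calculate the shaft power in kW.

P_in = V·I = 110 × 60.2 = 6622 W
P_out = η·P_in = 0.791 × 6622 = 5238 W

5.24 kW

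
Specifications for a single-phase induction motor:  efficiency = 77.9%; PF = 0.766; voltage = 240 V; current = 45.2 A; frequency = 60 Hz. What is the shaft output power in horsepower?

8.68 HP

P_in = V·I·cosφ = 240 × 45.2 × 0.766 = 8310 W
P_out = η·P_in = 0.779 × 8310 = 6473 W
= 6473/746 = 8.68 HP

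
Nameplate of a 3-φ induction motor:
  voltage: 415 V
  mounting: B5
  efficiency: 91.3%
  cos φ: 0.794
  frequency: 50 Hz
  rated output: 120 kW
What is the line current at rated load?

230 A

P_out = 120 kW = 120000 W
P_in = P_out / η = 120000 / 0.913 = 131435 W
I_L = P_in / (√3·V_L·cosφ) = 131435 / (1.732 × 415 × 0.794) = 230 A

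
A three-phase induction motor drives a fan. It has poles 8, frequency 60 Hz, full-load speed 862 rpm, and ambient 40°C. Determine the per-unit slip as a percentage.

4.22 %

n_s = 120f/p = 120×60/8 = 900 rpm
s = (n_s − n)/n_s = (900 − 862)/900 = 0.0422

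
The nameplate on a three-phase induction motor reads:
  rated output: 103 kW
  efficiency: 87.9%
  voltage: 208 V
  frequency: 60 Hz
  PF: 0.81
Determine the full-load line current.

402 A

P_out = 103 kW = 103000 W
P_in = P_out / η = 103000 / 0.879 = 117179 W
I_L = P_in / (√3·V_L·cosφ) = 117179 / (1.732 × 208 × 0.81) = 402 A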